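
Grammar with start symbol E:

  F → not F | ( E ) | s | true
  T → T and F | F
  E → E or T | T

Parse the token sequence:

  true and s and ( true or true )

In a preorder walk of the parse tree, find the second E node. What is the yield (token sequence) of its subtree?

true or true

[E [T [T [T [F true]] and [F s]] and [F ( [E [E [T [F true]]] or [T [F true]]] )]]]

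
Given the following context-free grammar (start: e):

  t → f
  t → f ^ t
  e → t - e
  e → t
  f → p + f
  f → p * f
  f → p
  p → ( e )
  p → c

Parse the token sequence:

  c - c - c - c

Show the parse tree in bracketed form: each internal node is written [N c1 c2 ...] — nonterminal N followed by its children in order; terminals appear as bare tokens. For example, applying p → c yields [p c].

[e [t [f [p c]]] - [e [t [f [p c]]] - [e [t [f [p c]]] - [e [t [f [p c]]]]]]]

e
t - e
f - e
p - e
c - e
c - t - e
c - f - e
c - p - e
c - c - e
c - c - t - e
c - c - f - e
c - c - p - e
c - c - c - e
c - c - c - t
c - c - c - f
c - c - c - p
c - c - c - c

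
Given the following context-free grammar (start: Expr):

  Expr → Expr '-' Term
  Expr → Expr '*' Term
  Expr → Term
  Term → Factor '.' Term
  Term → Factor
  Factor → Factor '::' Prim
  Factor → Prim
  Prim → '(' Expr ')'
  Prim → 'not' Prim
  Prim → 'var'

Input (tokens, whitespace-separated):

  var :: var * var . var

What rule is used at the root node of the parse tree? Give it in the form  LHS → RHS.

Expr → Expr '*' Term

[Expr [Expr [Term [Factor [Factor [Prim var]] :: [Prim var]]]] * [Term [Factor [Prim var]] . [Term [Factor [Prim var]]]]]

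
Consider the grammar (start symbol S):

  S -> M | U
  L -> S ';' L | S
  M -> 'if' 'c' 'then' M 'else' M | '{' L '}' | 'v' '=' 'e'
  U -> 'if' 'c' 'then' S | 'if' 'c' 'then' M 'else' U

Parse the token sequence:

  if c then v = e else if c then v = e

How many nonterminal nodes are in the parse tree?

[S [U if c then [M v = e] else [U if c then [S [M v = e]]]]]

6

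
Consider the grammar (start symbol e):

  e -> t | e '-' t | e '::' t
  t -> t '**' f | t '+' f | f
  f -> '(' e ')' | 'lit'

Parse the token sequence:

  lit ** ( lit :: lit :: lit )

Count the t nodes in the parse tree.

[e [t [t [f lit]] ** [f ( [e [e [e [t [f lit]]] :: [t [f lit]]] :: [t [f lit]]] )]]]

5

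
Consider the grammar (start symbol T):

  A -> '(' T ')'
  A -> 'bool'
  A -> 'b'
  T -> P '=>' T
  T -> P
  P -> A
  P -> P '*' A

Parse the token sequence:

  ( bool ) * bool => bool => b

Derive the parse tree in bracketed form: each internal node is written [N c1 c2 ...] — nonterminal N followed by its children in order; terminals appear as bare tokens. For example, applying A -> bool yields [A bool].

[T [P [P [A ( [T [P [A bool]]] )]] * [A bool]] => [T [P [A bool]] => [T [P [A b]]]]]

T
P => T
P * A => T
A * A => T
( T ) * A => T
( P ) * A => T
( A ) * A => T
( bool ) * A => T
( bool ) * bool => T
( bool ) * bool => P => T
( bool ) * bool => A => T
( bool ) * bool => bool => T
( bool ) * bool => bool => P
( bool ) * bool => bool => A
( bool ) * bool => bool => b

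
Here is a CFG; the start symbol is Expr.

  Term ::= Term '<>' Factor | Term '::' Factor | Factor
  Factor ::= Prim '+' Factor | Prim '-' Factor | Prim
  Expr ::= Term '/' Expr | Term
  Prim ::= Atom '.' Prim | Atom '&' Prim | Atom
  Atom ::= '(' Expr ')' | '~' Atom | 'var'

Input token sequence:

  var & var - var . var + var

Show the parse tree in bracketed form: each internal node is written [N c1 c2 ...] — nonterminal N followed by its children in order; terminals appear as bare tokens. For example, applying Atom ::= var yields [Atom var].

[Expr [Term [Factor [Prim [Atom var] & [Prim [Atom var]]] - [Factor [Prim [Atom var] . [Prim [Atom var]]] + [Factor [Prim [Atom var]]]]]]]

Expr
Term
Factor
Prim - Factor
Atom & Prim - Factor
var & Prim - Factor
var & Atom - Factor
var & var - Factor
var & var - Prim + Factor
var & var - Atom . Prim + Factor
var & var - var . Prim + Factor
var & var - var . Atom + Factor
var & var - var . var + Factor
var & var - var . var + Prim
var & var - var . var + Atom
var & var - var . var + var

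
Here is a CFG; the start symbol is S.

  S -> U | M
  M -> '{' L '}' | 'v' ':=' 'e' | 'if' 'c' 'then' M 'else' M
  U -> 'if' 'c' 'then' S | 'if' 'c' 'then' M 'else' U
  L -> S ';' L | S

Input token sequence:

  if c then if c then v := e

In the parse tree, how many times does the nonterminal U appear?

[S [U if c then [S [U if c then [S [M v := e]]]]]]

2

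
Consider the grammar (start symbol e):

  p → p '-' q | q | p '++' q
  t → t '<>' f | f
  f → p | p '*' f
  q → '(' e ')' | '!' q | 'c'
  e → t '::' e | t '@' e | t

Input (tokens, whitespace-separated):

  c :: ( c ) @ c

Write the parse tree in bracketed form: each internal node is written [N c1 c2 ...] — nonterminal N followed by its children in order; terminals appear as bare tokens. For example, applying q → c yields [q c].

e
t :: e
f :: e
p :: e
q :: e
c :: e
c :: t @ e
c :: f @ e
c :: p @ e
c :: q @ e
c :: ( e ) @ e
c :: ( t ) @ e
c :: ( f ) @ e
c :: ( p ) @ e
c :: ( q ) @ e
c :: ( c ) @ e
c :: ( c ) @ t
c :: ( c ) @ f
c :: ( c ) @ p
c :: ( c ) @ q
c :: ( c ) @ c

[e [t [f [p [q c]]]] :: [e [t [f [p [q ( [e [t [f [p [q c]]]]] )]]]] @ [e [t [f [p [q c]]]]]]]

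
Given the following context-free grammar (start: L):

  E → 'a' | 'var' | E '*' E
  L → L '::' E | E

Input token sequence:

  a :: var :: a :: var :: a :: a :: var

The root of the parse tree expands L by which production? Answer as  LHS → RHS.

L → L '::' E

[L [L [L [L [L [L [L [E a]] :: [E var]] :: [E a]] :: [E var]] :: [E a]] :: [E a]] :: [E var]]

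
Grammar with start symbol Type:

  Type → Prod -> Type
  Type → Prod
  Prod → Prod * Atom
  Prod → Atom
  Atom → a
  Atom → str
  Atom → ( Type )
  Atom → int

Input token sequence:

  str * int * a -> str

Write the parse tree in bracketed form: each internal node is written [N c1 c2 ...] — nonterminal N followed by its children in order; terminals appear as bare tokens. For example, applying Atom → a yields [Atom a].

Type
Prod -> Type
Prod * Atom -> Type
Prod * Atom * Atom -> Type
Atom * Atom * Atom -> Type
str * Atom * Atom -> Type
str * int * Atom -> Type
str * int * a -> Type
str * int * a -> Prod
str * int * a -> Atom
str * int * a -> str

[Type [Prod [Prod [Prod [Atom str]] * [Atom int]] * [Atom a]] -> [Type [Prod [Atom str]]]]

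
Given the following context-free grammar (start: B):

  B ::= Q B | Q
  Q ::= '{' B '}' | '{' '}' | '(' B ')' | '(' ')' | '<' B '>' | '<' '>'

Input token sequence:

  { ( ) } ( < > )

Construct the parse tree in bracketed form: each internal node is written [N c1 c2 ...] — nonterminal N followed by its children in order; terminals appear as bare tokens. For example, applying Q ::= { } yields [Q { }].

[B [Q { [B [Q ( )]] }] [B [Q ( [B [Q < >]] )]]]

B
Q B
{ B } B
{ Q } B
{ ( ) } B
{ ( ) } Q
{ ( ) } ( B )
{ ( ) } ( Q )
{ ( ) } ( < > )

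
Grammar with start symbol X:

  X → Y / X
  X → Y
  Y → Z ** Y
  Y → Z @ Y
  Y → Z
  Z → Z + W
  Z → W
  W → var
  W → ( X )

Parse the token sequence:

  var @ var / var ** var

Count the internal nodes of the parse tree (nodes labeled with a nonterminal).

14

[X [Y [Z [W var]] @ [Y [Z [W var]]]] / [X [Y [Z [W var]] ** [Y [Z [W var]]]]]]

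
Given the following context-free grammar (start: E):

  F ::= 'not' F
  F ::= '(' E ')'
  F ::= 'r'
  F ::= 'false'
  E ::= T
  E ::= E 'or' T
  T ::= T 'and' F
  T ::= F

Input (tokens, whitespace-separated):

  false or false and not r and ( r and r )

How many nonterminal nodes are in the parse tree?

16

[E [E [T [F false]]] or [T [T [T [F false]] and [F not [F r]]] and [F ( [E [T [T [F r]] and [F r]]] )]]]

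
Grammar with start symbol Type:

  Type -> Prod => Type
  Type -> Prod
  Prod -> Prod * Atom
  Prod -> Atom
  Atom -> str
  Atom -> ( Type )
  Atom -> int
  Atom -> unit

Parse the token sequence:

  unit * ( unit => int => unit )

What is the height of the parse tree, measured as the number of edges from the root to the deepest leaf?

8

[Type [Prod [Prod [Atom unit]] * [Atom ( [Type [Prod [Atom unit]] => [Type [Prod [Atom int]] => [Type [Prod [Atom unit]]]]] )]]]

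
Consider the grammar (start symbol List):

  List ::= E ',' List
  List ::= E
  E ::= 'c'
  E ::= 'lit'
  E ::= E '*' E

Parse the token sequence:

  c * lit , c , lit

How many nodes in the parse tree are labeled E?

5

[List [E [E c] * [E lit]] , [List [E c] , [List [E lit]]]]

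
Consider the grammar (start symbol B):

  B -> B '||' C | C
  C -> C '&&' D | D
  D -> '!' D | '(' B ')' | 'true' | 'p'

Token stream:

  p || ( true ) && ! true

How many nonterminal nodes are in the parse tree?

12

[B [B [C [D p]]] || [C [C [D ( [B [C [D true]]] )]] && [D ! [D true]]]]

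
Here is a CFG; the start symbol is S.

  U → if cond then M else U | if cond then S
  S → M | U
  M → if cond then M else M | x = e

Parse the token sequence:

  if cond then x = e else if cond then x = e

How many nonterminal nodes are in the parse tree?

6

[S [U if cond then [M x = e] else [U if cond then [S [M x = e]]]]]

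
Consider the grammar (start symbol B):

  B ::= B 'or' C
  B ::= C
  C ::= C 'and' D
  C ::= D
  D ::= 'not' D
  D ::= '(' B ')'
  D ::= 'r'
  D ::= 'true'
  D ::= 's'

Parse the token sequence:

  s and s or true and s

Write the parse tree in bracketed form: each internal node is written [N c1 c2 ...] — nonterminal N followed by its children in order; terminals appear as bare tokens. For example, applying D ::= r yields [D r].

B
B or C
C or C
C and D or C
D and D or C
s and D or C
s and s or C
s and s or C and D
s and s or D and D
s and s or true and D
s and s or true and s

[B [B [C [C [D s]] and [D s]]] or [C [C [D true]] and [D s]]]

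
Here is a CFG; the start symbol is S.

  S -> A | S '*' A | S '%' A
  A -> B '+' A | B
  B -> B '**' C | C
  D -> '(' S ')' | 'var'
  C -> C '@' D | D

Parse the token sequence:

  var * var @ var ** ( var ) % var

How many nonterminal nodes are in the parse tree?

25

[S [S [S [A [B [C [D var]]]]] * [A [B [B [C [C [D var]] @ [D var]]] ** [C [D ( [S [A [B [C [D var]]]]] )]]]]] % [A [B [C [D var]]]]]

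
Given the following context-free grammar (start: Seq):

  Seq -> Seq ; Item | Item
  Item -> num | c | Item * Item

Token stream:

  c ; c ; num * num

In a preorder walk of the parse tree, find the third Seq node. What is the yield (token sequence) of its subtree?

[Seq [Seq [Seq [Item c]] ; [Item c]] ; [Item [Item num] * [Item num]]]

c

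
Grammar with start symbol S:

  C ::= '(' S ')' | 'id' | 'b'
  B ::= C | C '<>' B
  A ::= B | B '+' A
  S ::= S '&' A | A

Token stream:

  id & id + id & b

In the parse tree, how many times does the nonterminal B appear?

4

[S [S [S [A [B [C id]]]] & [A [B [C id]] + [A [B [C id]]]]] & [A [B [C b]]]]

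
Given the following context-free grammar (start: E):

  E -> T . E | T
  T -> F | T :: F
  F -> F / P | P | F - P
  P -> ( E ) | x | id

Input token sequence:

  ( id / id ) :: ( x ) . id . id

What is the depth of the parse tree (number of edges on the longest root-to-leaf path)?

[E [T [T [F [P ( [E [T [F [F [P id]] / [P id]]]] )]]] :: [F [P ( [E [T [F [P x]]]] )]]] . [E [T [F [P id]]] . [E [T [F [P id]]]]]]

10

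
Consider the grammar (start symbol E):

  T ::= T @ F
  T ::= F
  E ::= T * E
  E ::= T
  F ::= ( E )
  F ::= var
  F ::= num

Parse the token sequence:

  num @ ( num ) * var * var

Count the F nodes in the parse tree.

[E [T [T [F num]] @ [F ( [E [T [F num]]] )]] * [E [T [F var]] * [E [T [F var]]]]]

5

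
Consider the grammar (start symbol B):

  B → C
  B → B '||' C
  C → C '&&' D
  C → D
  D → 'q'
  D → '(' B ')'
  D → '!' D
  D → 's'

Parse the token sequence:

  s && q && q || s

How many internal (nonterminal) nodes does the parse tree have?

[B [B [C [C [C [D s]] && [D q]] && [D q]]] || [C [D s]]]

10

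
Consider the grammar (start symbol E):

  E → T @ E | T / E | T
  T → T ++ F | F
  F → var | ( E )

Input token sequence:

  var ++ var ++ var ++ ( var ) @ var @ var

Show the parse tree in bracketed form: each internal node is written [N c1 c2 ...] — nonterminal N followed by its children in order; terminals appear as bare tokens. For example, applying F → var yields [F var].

E
T @ E
T ++ F @ E
T ++ F ++ F @ E
T ++ F ++ F ++ F @ E
F ++ F ++ F ++ F @ E
var ++ F ++ F ++ F @ E
var ++ var ++ F ++ F @ E
var ++ var ++ var ++ F @ E
var ++ var ++ var ++ ( E ) @ E
var ++ var ++ var ++ ( T ) @ E
var ++ var ++ var ++ ( F ) @ E
var ++ var ++ var ++ ( var ) @ E
var ++ var ++ var ++ ( var ) @ T @ E
var ++ var ++ var ++ ( var ) @ F @ E
var ++ var ++ var ++ ( var ) @ var @ E
var ++ var ++ var ++ ( var ) @ var @ T
var ++ var ++ var ++ ( var ) @ var @ F
var ++ var ++ var ++ ( var ) @ var @ var

[E [T [T [T [T [F var]] ++ [F var]] ++ [F var]] ++ [F ( [E [T [F var]]] )]] @ [E [T [F var]] @ [E [T [F var]]]]]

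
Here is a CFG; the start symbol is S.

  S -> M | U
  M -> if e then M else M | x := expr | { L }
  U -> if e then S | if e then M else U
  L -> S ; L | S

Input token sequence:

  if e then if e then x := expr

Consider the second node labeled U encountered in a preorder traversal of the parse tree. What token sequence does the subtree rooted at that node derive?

if e then x := expr

[S [U if e then [S [U if e then [S [M x := expr]]]]]]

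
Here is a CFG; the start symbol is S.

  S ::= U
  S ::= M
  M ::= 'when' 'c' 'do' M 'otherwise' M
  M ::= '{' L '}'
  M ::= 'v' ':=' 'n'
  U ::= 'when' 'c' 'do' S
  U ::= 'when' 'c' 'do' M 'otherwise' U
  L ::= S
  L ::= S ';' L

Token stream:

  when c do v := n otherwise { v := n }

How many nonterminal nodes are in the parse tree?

[S [M when c do [M v := n] otherwise [M { [L [S [M v := n]]] }]]]

7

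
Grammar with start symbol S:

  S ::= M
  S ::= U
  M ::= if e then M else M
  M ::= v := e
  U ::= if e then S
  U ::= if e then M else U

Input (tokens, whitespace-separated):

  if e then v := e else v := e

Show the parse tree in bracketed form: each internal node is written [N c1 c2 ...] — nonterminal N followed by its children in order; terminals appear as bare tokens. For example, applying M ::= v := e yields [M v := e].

S
M
if e then M else M
if e then v := e else M
if e then v := e else v := e

[S [M if e then [M v := e] else [M v := e]]]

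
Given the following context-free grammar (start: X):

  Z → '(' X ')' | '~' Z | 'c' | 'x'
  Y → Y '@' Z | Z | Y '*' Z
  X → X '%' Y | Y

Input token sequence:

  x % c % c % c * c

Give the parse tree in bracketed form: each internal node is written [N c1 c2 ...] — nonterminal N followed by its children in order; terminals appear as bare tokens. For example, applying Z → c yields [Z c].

[X [X [X [X [Y [Z x]]] % [Y [Z c]]] % [Y [Z c]]] % [Y [Y [Z c]] * [Z c]]]

X
X % Y
X % Y % Y
X % Y % Y % Y
Y % Y % Y % Y
Z % Y % Y % Y
x % Y % Y % Y
x % Z % Y % Y
x % c % Y % Y
x % c % Z % Y
x % c % c % Y
x % c % c % Y * Z
x % c % c % Z * Z
x % c % c % c * Z
x % c % c % c * c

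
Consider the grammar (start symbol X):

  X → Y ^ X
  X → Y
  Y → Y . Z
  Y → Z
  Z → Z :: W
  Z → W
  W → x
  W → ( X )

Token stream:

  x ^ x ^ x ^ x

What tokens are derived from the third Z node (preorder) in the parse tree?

x

[X [Y [Z [W x]]] ^ [X [Y [Z [W x]]] ^ [X [Y [Z [W x]]] ^ [X [Y [Z [W x]]]]]]]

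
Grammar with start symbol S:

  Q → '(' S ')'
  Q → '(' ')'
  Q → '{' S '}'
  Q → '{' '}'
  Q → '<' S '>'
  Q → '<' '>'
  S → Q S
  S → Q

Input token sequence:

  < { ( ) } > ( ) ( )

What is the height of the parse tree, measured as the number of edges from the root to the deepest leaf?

[S [Q < [S [Q { [S [Q ( )]] }]] >] [S [Q ( )] [S [Q ( )]]]]

6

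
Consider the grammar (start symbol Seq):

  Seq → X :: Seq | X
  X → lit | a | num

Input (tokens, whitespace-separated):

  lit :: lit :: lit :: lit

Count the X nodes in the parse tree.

4

[Seq [X lit] :: [Seq [X lit] :: [Seq [X lit] :: [Seq [X lit]]]]]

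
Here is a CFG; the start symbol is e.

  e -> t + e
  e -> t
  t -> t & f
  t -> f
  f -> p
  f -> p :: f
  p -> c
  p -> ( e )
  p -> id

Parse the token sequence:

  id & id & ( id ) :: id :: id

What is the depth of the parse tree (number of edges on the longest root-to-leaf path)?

[e [t [t [t [f [p id]]] & [f [p id]]] & [f [p ( [e [t [f [p id]]]] )] :: [f [p id] :: [f [p id]]]]]]

8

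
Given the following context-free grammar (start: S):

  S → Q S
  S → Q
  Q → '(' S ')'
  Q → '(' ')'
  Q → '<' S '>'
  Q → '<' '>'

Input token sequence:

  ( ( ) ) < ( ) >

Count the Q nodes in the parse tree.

[S [Q ( [S [Q ( )]] )] [S [Q < [S [Q ( )]] >]]]

4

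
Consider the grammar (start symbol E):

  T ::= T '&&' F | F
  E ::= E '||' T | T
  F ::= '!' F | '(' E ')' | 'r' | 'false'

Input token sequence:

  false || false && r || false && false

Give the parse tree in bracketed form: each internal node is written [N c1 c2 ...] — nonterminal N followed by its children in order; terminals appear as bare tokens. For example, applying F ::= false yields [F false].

E
E || T
E || T || T
T || T || T
F || T || T
false || T || T
false || T && F || T
false || F && F || T
false || false && F || T
false || false && r || T
false || false && r || T && F
false || false && r || F && F
false || false && r || false && F
false || false && r || false && false

[E [E [E [T [F false]]] || [T [T [F false]] && [F r]]] || [T [T [F false]] && [F false]]]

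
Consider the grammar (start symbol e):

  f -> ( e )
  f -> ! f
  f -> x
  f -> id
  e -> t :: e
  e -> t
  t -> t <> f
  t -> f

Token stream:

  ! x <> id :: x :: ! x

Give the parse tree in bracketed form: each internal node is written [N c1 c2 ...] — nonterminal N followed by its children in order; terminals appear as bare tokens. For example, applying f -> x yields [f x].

e
t :: e
t <> f :: e
f <> f :: e
! f <> f :: e
! x <> f :: e
! x <> id :: e
! x <> id :: t :: e
! x <> id :: f :: e
! x <> id :: x :: e
! x <> id :: x :: t
! x <> id :: x :: f
! x <> id :: x :: ! f
! x <> id :: x :: ! x

[e [t [t [f ! [f x]]] <> [f id]] :: [e [t [f x]] :: [e [t [f ! [f x]]]]]]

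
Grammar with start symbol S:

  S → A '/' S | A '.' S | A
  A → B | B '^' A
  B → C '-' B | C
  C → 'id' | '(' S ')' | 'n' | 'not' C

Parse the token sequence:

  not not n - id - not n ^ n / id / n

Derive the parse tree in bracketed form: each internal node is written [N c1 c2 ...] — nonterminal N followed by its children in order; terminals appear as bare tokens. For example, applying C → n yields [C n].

S
A / S
B ^ A / S
C - B ^ A / S
not C - B ^ A / S
not not C - B ^ A / S
not not n - B ^ A / S
not not n - C - B ^ A / S
not not n - id - B ^ A / S
not not n - id - C ^ A / S
not not n - id - not C ^ A / S
not not n - id - not n ^ A / S
not not n - id - not n ^ B / S
not not n - id - not n ^ C / S
not not n - id - not n ^ n / S
not not n - id - not n ^ n / A / S
not not n - id - not n ^ n / B / S
not not n - id - not n ^ n / C / S
not not n - id - not n ^ n / id / S
not not n - id - not n ^ n / id / A
not not n - id - not n ^ n / id / B
not not n - id - not n ^ n / id / C
not not n - id - not n ^ n / id / n

[S [A [B [C not [C not [C n]]] - [B [C id] - [B [C not [C n]]]]] ^ [A [B [C n]]]] / [S [A [B [C id]]] / [S [A [B [C n]]]]]]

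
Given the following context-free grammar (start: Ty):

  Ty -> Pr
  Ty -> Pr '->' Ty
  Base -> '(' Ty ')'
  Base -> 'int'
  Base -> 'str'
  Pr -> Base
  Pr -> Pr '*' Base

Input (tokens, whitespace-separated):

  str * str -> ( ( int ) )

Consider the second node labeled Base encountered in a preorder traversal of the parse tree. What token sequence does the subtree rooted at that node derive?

[Ty [Pr [Pr [Base str]] * [Base str]] -> [Ty [Pr [Base ( [Ty [Pr [Base ( [Ty [Pr [Base int]]] )]]] )]]]]

str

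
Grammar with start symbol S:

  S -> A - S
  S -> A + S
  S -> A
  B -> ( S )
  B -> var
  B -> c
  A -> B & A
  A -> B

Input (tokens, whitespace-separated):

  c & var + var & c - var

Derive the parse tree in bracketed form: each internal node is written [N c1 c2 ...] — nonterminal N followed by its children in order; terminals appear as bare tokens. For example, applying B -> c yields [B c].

[S [A [B c] & [A [B var]]] + [S [A [B var] & [A [B c]]] - [S [A [B var]]]]]

S
A + S
B & A + S
c & A + S
c & B + S
c & var + S
c & var + A - S
c & var + B & A - S
c & var + var & A - S
c & var + var & B - S
c & var + var & c - S
c & var + var & c - A
c & var + var & c - B
c & var + var & c - var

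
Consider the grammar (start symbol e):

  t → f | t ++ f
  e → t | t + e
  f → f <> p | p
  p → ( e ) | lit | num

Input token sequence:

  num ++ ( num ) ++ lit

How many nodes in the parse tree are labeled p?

4

[e [t [t [t [f [p num]]] ++ [f [p ( [e [t [f [p num]]]] )]]] ++ [f [p lit]]]]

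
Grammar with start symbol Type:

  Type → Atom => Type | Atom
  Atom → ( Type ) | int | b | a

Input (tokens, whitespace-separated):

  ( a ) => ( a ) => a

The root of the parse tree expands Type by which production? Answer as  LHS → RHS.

Type → Atom => Type

[Type [Atom ( [Type [Atom a]] )] => [Type [Atom ( [Type [Atom a]] )] => [Type [Atom a]]]]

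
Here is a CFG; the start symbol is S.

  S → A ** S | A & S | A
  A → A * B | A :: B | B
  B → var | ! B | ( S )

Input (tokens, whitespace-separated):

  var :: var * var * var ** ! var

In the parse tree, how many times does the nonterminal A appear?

5

[S [A [A [A [A [B var]] :: [B var]] * [B var]] * [B var]] ** [S [A [B ! [B var]]]]]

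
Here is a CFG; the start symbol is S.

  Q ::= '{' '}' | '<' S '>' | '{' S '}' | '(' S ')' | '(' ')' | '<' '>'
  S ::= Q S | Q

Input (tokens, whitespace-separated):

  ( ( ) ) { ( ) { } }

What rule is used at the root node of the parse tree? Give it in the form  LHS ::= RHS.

S ::= Q S

[S [Q ( [S [Q ( )]] )] [S [Q { [S [Q ( )] [S [Q { }]]] }]]]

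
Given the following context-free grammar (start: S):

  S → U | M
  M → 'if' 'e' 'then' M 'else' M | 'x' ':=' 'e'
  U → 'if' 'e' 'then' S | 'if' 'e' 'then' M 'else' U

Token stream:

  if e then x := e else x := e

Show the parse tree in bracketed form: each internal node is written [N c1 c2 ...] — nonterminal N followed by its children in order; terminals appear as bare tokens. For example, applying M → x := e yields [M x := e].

[S [M if e then [M x := e] else [M x := e]]]

S
M
if e then M else M
if e then x := e else M
if e then x := e else x := e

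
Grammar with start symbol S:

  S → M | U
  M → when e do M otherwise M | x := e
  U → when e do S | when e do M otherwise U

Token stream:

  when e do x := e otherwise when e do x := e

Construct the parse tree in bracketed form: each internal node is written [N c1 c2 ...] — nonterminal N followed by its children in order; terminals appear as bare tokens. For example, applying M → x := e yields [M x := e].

[S [U when e do [M x := e] otherwise [U when e do [S [M x := e]]]]]

S
U
when e do M otherwise U
when e do x := e otherwise U
when e do x := e otherwise when e do S
when e do x := e otherwise when e do M
when e do x := e otherwise when e do x := e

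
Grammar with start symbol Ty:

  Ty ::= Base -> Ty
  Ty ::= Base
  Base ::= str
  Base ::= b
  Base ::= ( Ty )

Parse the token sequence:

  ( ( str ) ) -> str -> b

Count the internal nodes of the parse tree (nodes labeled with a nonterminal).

10

[Ty [Base ( [Ty [Base ( [Ty [Base str]] )]] )] -> [Ty [Base str] -> [Ty [Base b]]]]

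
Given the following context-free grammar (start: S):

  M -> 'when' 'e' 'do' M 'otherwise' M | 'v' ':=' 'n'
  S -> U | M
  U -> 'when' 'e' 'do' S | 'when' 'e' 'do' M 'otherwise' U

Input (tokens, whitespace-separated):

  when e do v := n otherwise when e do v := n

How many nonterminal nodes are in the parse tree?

6

[S [U when e do [M v := n] otherwise [U when e do [S [M v := n]]]]]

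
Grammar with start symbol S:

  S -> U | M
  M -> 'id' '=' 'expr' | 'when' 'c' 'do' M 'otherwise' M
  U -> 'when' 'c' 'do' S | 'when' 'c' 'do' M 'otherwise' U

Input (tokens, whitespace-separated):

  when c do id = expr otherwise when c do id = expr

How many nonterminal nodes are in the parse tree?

6

[S [U when c do [M id = expr] otherwise [U when c do [S [M id = expr]]]]]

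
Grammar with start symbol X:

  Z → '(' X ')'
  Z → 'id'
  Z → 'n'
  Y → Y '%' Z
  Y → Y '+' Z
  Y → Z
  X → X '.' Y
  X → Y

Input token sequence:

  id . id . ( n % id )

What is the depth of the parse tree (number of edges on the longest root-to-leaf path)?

7

[X [X [X [Y [Z id]]] . [Y [Z id]]] . [Y [Z ( [X [Y [Y [Z n]] % [Z id]]] )]]]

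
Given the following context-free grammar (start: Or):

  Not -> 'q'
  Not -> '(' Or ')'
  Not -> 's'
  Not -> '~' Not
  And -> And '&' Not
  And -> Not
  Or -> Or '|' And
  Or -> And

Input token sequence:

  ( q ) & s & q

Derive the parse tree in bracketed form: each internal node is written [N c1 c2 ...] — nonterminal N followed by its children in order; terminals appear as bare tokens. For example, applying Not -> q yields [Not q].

[Or [And [And [And [Not ( [Or [And [Not q]]] )]] & [Not s]] & [Not q]]]

Or
And
And & Not
And & Not & Not
Not & Not & Not
( Or ) & Not & Not
( And ) & Not & Not
( Not ) & Not & Not
( q ) & Not & Not
( q ) & s & Not
( q ) & s & q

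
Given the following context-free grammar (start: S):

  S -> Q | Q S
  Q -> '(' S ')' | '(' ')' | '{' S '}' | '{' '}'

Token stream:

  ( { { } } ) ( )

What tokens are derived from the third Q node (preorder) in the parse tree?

{ }

[S [Q ( [S [Q { [S [Q { }]] }]] )] [S [Q ( )]]]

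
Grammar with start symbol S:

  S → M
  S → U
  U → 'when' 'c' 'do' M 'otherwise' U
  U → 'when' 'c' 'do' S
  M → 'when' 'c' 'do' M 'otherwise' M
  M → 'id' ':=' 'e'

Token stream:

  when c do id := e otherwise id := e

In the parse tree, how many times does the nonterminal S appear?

[S [M when c do [M id := e] otherwise [M id := e]]]

1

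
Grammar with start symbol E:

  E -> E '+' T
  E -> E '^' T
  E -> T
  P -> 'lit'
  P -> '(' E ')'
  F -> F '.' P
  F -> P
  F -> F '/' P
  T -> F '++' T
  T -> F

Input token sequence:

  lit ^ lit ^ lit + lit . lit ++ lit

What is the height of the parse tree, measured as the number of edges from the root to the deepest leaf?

7

[E [E [E [E [T [F [P lit]]]] ^ [T [F [P lit]]]] ^ [T [F [P lit]]]] + [T [F [F [P lit]] . [P lit]] ++ [T [F [P lit]]]]]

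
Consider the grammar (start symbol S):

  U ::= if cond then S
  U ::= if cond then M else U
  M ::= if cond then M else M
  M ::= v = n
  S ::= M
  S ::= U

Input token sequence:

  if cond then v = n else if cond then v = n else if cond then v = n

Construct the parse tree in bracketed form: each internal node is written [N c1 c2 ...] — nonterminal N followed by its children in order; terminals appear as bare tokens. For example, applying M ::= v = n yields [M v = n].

S
U
if cond then M else U
if cond then v = n else U
if cond then v = n else if cond then M else U
if cond then v = n else if cond then v = n else U
if cond then v = n else if cond then v = n else if cond then S
if cond then v = n else if cond then v = n else if cond then M
if cond then v = n else if cond then v = n else if cond then v = n

[S [U if cond then [M v = n] else [U if cond then [M v = n] else [U if cond then [S [M v = n]]]]]]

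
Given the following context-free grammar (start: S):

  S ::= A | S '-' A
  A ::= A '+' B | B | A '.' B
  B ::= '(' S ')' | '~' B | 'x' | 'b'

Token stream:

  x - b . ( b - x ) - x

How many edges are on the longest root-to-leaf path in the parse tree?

[S [S [S [A [B x]]] - [A [A [B b]] . [B ( [S [S [A [B b]]] - [A [B x]]] )]]] - [A [B x]]]

8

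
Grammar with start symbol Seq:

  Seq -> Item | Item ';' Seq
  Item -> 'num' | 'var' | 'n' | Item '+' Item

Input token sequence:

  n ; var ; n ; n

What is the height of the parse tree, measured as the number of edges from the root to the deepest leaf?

[Seq [Item n] ; [Seq [Item var] ; [Seq [Item n] ; [Seq [Item n]]]]]

5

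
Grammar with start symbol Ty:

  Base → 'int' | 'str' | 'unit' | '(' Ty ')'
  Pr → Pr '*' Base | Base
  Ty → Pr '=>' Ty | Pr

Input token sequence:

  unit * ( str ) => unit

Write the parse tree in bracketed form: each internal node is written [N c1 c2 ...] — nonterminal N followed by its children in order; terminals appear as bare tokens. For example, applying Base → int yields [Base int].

Ty
Pr => Ty
Pr * Base => Ty
Base * Base => Ty
unit * Base => Ty
unit * ( Ty ) => Ty
unit * ( Pr ) => Ty
unit * ( Base ) => Ty
unit * ( str ) => Ty
unit * ( str ) => Pr
unit * ( str ) => Base
unit * ( str ) => unit

[Ty [Pr [Pr [Base unit]] * [Base ( [Ty [Pr [Base str]]] )]] => [Ty [Pr [Base unit]]]]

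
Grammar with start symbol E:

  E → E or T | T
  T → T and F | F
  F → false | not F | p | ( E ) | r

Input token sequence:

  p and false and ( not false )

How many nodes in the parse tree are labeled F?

5

[E [T [T [T [F p]] and [F false]] and [F ( [E [T [F not [F false]]]] )]]]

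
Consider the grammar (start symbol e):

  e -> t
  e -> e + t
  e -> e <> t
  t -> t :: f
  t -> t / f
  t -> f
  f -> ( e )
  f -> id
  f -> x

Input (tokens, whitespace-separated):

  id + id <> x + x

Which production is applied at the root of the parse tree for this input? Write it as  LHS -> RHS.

e -> e + t

[e [e [e [e [t [f id]]] + [t [f id]]] <> [t [f x]]] + [t [f x]]]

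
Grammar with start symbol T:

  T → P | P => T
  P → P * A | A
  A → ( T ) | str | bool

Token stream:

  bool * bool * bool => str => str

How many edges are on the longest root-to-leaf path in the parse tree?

5

[T [P [P [P [A bool]] * [A bool]] * [A bool]] => [T [P [A str]] => [T [P [A str]]]]]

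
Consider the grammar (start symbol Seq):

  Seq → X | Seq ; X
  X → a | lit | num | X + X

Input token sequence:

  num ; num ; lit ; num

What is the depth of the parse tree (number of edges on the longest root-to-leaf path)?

5

[Seq [Seq [Seq [Seq [X num]] ; [X num]] ; [X lit]] ; [X num]]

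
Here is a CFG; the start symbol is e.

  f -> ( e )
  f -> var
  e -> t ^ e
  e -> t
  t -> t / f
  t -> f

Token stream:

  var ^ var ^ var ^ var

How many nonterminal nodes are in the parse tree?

12

[e [t [f var]] ^ [e [t [f var]] ^ [e [t [f var]] ^ [e [t [f var]]]]]]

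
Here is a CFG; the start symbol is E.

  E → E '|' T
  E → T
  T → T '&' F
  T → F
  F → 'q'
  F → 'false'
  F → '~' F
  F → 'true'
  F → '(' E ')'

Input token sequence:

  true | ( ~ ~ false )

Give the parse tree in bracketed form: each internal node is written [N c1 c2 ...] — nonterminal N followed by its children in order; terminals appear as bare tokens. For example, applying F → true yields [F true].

E
E | T
T | T
F | T
true | T
true | F
true | ( E )
true | ( T )
true | ( F )
true | ( ~ F )
true | ( ~ ~ F )
true | ( ~ ~ false )

[E [E [T [F true]]] | [T [F ( [E [T [F ~ [F ~ [F false]]]]] )]]]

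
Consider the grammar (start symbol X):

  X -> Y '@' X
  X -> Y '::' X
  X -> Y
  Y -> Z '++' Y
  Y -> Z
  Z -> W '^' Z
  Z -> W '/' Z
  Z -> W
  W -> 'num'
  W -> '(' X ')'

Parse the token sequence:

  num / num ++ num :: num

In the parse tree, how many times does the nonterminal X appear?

[X [Y [Z [W num] / [Z [W num]]] ++ [Y [Z [W num]]]] :: [X [Y [Z [W num]]]]]

2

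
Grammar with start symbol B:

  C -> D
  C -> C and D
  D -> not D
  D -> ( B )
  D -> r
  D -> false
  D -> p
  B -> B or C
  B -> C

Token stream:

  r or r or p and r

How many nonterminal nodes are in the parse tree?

11

[B [B [B [C [D r]]] or [C [D r]]] or [C [C [D p]] and [D r]]]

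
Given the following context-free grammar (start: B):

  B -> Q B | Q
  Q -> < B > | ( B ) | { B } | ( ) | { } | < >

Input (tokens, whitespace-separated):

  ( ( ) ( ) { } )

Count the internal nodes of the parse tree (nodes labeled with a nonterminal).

8

[B [Q ( [B [Q ( )] [B [Q ( )] [B [Q { }]]]] )]]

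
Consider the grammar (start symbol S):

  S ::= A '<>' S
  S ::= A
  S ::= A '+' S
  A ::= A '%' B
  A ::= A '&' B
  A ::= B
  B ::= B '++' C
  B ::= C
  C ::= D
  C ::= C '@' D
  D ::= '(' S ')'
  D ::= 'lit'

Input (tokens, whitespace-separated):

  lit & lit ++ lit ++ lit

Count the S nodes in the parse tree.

[S [A [A [B [C [D lit]]]] & [B [B [B [C [D lit]]] ++ [C [D lit]]] ++ [C [D lit]]]]]

1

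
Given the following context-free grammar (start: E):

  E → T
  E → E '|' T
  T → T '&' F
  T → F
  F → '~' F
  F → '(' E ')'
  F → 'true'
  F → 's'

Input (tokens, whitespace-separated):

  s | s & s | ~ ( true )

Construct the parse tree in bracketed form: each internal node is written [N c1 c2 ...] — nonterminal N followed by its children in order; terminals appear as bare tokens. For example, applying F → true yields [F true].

[E [E [E [T [F s]]] | [T [T [F s]] & [F s]]] | [T [F ~ [F ( [E [T [F true]]] )]]]]

E
E | T
E | T | T
T | T | T
F | T | T
s | T | T
s | T & F | T
s | F & F | T
s | s & F | T
s | s & s | T
s | s & s | F
s | s & s | ~ F
s | s & s | ~ ( E )
s | s & s | ~ ( T )
s | s & s | ~ ( F )
s | s & s | ~ ( true )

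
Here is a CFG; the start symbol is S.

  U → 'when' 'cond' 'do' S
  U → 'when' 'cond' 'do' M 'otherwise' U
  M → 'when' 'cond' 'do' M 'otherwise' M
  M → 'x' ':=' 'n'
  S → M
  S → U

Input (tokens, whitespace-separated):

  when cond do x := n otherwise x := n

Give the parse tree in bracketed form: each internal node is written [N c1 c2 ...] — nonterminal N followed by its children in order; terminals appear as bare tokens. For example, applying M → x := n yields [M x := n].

[S [M when cond do [M x := n] otherwise [M x := n]]]

S
M
when cond do M otherwise M
when cond do x := n otherwise M
when cond do x := n otherwise x := n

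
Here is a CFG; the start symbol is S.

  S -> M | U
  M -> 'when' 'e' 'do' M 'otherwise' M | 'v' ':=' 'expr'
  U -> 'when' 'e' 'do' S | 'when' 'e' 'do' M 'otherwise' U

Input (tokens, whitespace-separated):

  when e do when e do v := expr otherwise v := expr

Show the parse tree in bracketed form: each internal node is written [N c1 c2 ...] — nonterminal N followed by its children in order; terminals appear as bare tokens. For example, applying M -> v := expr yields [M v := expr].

S
U
when e do S
when e do M
when e do when e do M otherwise M
when e do when e do v := expr otherwise M
when e do when e do v := expr otherwise v := expr

[S [U when e do [S [M when e do [M v := expr] otherwise [M v := expr]]]]]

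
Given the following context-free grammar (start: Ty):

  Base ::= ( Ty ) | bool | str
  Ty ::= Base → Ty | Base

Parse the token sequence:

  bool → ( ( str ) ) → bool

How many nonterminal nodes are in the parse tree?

10

[Ty [Base bool] → [Ty [Base ( [Ty [Base ( [Ty [Base str]] )]] )] → [Ty [Base bool]]]]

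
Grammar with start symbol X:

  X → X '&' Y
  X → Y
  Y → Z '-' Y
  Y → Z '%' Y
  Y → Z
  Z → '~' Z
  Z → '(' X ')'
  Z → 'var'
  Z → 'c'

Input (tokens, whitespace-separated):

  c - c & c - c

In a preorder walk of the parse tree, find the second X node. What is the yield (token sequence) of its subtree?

c - c

[X [X [Y [Z c] - [Y [Z c]]]] & [Y [Z c] - [Y [Z c]]]]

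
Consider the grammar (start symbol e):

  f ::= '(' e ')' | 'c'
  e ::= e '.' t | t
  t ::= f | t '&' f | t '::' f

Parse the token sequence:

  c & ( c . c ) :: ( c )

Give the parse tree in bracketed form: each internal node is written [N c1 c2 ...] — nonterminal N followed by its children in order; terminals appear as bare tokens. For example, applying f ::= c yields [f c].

e
t
t :: f
t & f :: f
f & f :: f
c & f :: f
c & ( e ) :: f
c & ( e . t ) :: f
c & ( t . t ) :: f
c & ( f . t ) :: f
c & ( c . t ) :: f
c & ( c . f ) :: f
c & ( c . c ) :: f
c & ( c . c ) :: ( e )
c & ( c . c ) :: ( t )
c & ( c . c ) :: ( f )
c & ( c . c ) :: ( c )

[e [t [t [t [f c]] & [f ( [e [e [t [f c]]] . [t [f c]]] )]] :: [f ( [e [t [f c]]] )]]]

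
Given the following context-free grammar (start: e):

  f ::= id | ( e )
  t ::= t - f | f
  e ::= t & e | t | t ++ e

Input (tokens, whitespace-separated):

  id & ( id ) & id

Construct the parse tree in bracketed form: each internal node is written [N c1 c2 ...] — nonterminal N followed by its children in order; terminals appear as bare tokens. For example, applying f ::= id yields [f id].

[e [t [f id]] & [e [t [f ( [e [t [f id]]] )]] & [e [t [f id]]]]]

e
t & e
f & e
id & e
id & t & e
id & f & e
id & ( e ) & e
id & ( t ) & e
id & ( f ) & e
id & ( id ) & e
id & ( id ) & t
id & ( id ) & f
id & ( id ) & id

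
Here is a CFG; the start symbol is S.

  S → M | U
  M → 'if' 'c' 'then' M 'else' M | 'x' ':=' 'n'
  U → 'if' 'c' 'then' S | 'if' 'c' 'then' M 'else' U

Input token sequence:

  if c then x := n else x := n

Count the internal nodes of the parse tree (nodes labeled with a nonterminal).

[S [M if c then [M x := n] else [M x := n]]]

4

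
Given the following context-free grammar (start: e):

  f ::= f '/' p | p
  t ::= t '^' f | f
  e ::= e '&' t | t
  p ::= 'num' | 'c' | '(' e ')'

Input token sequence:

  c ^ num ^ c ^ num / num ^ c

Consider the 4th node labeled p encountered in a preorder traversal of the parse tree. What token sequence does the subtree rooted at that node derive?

[e [t [t [t [t [t [f [p c]]] ^ [f [p num]]] ^ [f [p c]]] ^ [f [f [p num]] / [p num]]] ^ [f [p c]]]]

num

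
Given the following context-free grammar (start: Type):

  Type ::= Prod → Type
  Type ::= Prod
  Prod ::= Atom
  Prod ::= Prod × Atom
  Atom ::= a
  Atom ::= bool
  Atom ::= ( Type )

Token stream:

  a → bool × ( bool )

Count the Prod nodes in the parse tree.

[Type [Prod [Atom a]] → [Type [Prod [Prod [Atom bool]] × [Atom ( [Type [Prod [Atom bool]]] )]]]]

4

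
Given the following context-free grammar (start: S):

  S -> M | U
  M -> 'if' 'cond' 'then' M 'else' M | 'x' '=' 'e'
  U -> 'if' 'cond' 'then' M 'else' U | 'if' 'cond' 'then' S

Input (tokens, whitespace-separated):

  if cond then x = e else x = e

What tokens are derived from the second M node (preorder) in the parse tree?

[S [M if cond then [M x = e] else [M x = e]]]

x = e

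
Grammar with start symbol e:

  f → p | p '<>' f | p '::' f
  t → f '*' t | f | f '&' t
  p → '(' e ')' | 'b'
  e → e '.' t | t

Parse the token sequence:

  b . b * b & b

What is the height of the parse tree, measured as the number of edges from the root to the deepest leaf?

6

[e [e [t [f [p b]]]] . [t [f [p b]] * [t [f [p b]] & [t [f [p b]]]]]]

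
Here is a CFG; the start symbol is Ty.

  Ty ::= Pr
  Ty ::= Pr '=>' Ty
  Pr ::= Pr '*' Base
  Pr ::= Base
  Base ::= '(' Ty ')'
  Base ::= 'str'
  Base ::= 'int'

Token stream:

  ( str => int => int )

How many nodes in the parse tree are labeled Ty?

4

[Ty [Pr [Base ( [Ty [Pr [Base str]] => [Ty [Pr [Base int]] => [Ty [Pr [Base int]]]]] )]]]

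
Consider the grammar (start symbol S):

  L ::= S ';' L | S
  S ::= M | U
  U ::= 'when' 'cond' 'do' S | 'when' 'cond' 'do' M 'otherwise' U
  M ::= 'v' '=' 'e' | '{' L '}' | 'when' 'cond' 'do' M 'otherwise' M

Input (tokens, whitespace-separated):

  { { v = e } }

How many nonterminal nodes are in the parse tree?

8

[S [M { [L [S [M { [L [S [M v = e]]] }]]] }]]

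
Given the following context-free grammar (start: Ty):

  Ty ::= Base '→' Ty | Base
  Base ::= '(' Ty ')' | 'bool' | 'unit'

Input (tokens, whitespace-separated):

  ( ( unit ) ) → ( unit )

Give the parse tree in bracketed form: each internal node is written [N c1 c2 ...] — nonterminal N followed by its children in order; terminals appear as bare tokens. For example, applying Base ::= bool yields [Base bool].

Ty
Base → Ty
( Ty ) → Ty
( Base ) → Ty
( ( Ty ) ) → Ty
( ( Base ) ) → Ty
( ( unit ) ) → Ty
( ( unit ) ) → Base
( ( unit ) ) → ( Ty )
( ( unit ) ) → ( Base )
( ( unit ) ) → ( unit )

[Ty [Base ( [Ty [Base ( [Ty [Base unit]] )]] )] → [Ty [Base ( [Ty [Base unit]] )]]]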